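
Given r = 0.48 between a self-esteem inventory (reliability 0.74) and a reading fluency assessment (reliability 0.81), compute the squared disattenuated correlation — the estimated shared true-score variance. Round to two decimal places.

Disattenuated r = 0.48 / √(0.74 × 0.81) = 0.48 / 0.7742 = 0.6200.
Shared true-score variance = 0.6200² = 0.3844 ≈ 0.38.

0.38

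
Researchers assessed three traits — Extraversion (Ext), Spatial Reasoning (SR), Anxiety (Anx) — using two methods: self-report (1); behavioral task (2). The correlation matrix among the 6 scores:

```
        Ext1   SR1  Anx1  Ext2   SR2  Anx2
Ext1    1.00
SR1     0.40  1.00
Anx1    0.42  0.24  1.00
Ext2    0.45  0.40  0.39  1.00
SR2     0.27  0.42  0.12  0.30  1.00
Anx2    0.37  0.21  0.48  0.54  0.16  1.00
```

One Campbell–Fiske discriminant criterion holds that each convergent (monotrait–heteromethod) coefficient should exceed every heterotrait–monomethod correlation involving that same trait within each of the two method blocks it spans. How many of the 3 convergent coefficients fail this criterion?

Convergent coefficients and their comparison sets:
Ext (methods 1·2): 0.45 vs {0.40, 0.30, 0.42, 0.54} → fail.
SR (methods 1·2): 0.42 vs {0.40, 0.30, 0.24, 0.16} → pass.
Anx (methods 1·2): 0.48 vs {0.42, 0.54, 0.24, 0.16} → fail.
2 of 3 fail.

2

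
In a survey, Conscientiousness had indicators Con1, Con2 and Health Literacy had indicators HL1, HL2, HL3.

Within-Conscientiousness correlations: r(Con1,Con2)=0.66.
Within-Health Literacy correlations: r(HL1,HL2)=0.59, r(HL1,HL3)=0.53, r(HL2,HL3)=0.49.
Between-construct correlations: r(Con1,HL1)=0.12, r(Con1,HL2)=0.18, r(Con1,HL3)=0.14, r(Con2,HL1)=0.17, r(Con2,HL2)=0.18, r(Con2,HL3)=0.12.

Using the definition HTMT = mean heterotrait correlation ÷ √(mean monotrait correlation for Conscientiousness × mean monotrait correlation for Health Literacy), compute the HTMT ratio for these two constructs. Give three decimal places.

0.255

Mean heterotrait r = 0.91/6 = 0.1517.
Mean within-Con = 0.66/1 = 0.6600; mean within-HL = 1.61/3 = 0.5367.
Geometric mean = √(0.6600 × 0.5367) = 0.5952.
HTMT = 0.1517 / 0.5952 = 0.255.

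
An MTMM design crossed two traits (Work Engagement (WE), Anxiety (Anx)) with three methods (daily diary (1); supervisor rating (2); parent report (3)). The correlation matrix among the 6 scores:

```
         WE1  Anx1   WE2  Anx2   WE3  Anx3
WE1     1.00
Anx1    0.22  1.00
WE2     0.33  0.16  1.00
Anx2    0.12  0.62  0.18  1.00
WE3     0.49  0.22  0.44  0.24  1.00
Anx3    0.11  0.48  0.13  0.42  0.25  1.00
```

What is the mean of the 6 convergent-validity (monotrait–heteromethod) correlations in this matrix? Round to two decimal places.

Convergent values: 0.33, 0.49, 0.44, 0.62, 0.48, 0.42; mean = 2.78/6 = 0.46.

0.46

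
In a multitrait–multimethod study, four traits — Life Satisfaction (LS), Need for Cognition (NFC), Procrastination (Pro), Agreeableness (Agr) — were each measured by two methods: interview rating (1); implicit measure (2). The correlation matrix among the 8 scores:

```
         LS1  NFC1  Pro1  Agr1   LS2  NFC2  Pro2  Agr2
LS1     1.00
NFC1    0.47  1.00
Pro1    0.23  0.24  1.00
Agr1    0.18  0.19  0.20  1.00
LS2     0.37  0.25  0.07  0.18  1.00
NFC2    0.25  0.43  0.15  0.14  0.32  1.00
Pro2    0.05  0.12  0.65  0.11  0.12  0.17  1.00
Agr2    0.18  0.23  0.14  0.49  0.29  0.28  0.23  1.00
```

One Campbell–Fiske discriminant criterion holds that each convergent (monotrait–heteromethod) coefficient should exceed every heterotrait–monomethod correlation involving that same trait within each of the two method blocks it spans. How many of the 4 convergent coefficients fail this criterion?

Convergent coefficients and their comparison sets:
LS (methods 1·2): 0.37 vs {0.47, 0.32, 0.23, 0.12, 0.18, 0.29} → fail.
NFC (methods 1·2): 0.43 vs {0.47, 0.32, 0.24, 0.17, 0.19, 0.28} → fail.
Pro (methods 1·2): 0.65 vs {0.23, 0.12, 0.24, 0.17, 0.20, 0.23} → pass.
Agr (methods 1·2): 0.49 vs {0.18, 0.29, 0.19, 0.28, 0.20, 0.23} → pass.
2 of 4 fail.

2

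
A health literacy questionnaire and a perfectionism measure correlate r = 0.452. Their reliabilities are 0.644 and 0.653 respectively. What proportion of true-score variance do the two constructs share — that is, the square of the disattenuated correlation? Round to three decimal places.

0.486

Disattenuated r = 0.452 / √(0.644 × 0.653) = 0.452 / 0.6485 = 0.6970.
Shared true-score variance = 0.6970² = 0.4858 ≈ 0.486.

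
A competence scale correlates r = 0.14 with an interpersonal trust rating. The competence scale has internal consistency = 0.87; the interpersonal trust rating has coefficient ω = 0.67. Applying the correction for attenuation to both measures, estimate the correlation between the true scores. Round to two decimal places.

r_true = r_obs / √(r_xx · r_yy) = 0.14 / √(0.87 × 0.67) = 0.14 / √0.5829 = 0.14 / 0.7635 ≈ 0.18.

0.18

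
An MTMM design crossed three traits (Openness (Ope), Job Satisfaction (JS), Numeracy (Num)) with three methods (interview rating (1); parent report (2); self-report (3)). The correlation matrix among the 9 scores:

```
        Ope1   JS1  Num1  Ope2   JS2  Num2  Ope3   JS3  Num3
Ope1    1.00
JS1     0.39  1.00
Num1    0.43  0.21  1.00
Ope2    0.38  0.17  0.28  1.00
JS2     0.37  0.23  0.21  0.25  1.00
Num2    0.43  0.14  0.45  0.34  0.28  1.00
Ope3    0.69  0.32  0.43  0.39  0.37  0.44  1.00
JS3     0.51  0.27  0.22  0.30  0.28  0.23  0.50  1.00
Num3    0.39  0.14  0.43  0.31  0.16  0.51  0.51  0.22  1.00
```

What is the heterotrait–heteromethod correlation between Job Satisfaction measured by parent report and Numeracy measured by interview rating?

Different traits and methods: r(JS2, Num1) = 0.21.

0.21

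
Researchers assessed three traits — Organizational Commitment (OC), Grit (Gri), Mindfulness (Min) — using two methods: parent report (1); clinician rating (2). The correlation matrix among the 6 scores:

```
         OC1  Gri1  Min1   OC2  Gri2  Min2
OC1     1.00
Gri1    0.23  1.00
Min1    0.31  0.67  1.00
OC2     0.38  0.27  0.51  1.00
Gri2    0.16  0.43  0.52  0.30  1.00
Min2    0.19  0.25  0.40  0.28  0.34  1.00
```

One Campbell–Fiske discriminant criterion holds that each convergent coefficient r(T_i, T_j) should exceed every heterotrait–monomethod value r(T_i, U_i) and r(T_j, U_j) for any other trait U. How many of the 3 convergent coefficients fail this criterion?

Each convergent coefficient versus the relevant comparison correlations:
OC (methods 1·2): 0.38 vs {0.23, 0.30, 0.31, 0.28} → pass.
Gri (methods 1·2): 0.43 vs {0.23, 0.30, 0.67, 0.34} → fail.
Min (methods 1·2): 0.40 vs {0.31, 0.28, 0.67, 0.34} → fail.
2 of 3 fail.

2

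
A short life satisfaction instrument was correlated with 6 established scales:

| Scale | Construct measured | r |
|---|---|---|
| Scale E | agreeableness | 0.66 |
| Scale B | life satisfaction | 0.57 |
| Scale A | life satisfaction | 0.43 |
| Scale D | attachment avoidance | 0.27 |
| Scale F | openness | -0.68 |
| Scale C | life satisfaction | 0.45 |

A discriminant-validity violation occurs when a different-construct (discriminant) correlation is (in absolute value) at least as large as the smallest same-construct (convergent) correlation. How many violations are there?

2

Convergent (same construct = life satisfaction): Scale B, Scale A, Scale C.
Smallest convergent = 0.43. Discriminant |r|: 0.66, 0.27, 0.68; count ≥ 0.43 → 2.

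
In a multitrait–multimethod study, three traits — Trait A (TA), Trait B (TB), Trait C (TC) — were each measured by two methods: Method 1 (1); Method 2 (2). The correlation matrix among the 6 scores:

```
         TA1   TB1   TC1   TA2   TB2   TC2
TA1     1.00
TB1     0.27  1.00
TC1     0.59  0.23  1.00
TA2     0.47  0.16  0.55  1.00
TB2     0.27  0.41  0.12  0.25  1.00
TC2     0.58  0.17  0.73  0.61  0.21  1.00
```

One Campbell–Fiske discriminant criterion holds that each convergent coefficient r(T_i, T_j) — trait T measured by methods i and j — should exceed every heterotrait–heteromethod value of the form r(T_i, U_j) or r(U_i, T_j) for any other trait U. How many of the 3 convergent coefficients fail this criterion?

1

Convergent coefficients and their comparison sets:
TA (methods 1·2): 0.47 vs {0.27, 0.16, 0.58, 0.55} → fail.
TB (methods 1·2): 0.41 vs {0.16, 0.27, 0.17, 0.12} → pass.
TC (methods 1·2): 0.73 vs {0.55, 0.58, 0.12, 0.17} → pass.
1 of 3 fail.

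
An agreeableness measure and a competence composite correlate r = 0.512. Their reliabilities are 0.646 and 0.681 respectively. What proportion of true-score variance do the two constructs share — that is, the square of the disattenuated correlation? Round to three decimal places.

Disattenuated r = 0.512 / √(0.646 × 0.681) = 0.512 / 0.6633 = 0.7719.
Shared true-score variance = 0.7719² = 0.5958 ≈ 0.596.

0.596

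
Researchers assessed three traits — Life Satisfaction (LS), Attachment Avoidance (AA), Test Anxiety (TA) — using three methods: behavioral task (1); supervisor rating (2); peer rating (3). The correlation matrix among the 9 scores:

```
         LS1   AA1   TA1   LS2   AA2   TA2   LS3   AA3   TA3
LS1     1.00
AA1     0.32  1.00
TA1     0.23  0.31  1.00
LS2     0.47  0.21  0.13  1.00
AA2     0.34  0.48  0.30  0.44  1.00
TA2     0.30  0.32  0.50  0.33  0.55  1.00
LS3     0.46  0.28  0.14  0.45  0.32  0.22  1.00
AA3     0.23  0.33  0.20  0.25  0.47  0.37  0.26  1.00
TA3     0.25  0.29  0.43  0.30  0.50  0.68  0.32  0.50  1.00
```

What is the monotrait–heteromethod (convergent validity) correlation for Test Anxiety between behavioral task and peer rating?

0.43

Same trait (TA), different methods: r(TA1, TA3) = 0.43.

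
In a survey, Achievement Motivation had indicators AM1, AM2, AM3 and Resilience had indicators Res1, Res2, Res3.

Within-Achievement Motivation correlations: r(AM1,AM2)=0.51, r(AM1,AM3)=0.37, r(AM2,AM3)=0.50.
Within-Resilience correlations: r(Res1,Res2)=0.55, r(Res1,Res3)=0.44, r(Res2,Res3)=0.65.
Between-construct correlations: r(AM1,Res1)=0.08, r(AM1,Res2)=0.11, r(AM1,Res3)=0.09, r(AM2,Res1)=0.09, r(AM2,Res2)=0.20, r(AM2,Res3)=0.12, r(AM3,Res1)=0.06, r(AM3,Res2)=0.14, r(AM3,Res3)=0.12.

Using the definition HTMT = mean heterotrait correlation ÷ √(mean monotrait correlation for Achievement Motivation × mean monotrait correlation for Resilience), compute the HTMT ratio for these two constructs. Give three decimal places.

Mean between = 1.01/9 = 0.1122.
Mean within-AM = 1.38/3 = 0.4600; mean within-Res = 1.64/3 = 0.5467.
Geometric mean = √(0.4600 × 0.5467) = 0.5015.
HTMT = 0.1122 / 0.5015 = 0.224.

0.224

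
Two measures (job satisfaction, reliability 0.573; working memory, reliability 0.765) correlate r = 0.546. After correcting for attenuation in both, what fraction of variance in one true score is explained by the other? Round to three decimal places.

0.680

Disattenuated r = 0.546 / √(0.573 × 0.765) = 0.546 / 0.6621 = 0.8246.
Shared true-score variance = 0.8246² = 0.6800 ≈ 0.680.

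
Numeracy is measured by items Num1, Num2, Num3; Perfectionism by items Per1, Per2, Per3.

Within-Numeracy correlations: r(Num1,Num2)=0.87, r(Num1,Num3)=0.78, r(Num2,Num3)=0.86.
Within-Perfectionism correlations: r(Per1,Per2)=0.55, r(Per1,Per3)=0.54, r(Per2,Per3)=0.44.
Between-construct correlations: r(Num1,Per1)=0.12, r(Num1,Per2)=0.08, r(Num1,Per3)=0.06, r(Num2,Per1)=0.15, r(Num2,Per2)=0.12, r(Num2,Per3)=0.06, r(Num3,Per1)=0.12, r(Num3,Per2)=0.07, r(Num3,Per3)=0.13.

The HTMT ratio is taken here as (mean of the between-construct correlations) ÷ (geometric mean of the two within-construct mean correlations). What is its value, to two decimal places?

Between-construct mean = 0.91/9 = 0.1011.
Mean within-Num = 2.51/3 = 0.8367; mean within-Per = 1.53/3 = 0.5100.
Geometric mean = √(0.8367 × 0.5100) = 0.6532.
HTMT = 0.1011 / 0.6532 = 0.15.

0.15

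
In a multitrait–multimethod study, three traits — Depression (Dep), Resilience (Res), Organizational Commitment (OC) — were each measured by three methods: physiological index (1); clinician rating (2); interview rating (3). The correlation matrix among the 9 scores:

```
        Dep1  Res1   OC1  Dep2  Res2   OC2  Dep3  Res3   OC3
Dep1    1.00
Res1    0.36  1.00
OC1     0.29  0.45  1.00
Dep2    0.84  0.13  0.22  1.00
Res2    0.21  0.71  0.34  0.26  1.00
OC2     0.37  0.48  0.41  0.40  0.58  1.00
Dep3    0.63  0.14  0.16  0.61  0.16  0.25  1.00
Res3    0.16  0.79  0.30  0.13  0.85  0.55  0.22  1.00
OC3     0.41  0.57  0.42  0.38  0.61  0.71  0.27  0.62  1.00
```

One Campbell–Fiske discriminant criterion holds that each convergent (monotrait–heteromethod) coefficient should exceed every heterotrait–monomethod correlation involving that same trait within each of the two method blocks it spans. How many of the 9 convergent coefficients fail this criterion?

Checking each validity diagonal entry against its comparison values:
Dep (methods 1·2): 0.84 vs {0.36, 0.26, 0.29, 0.40} → pass.
Dep (methods 1·3): 0.63 vs {0.36, 0.22, 0.29, 0.27} → pass.
Dep (methods 2·3): 0.61 vs {0.26, 0.22, 0.40, 0.27} → pass.
Res (methods 1·2): 0.71 vs {0.36, 0.26, 0.45, 0.58} → pass.
Res (methods 1·3): 0.79 vs {0.36, 0.22, 0.45, 0.62} → pass.
Res (methods 2·3): 0.85 vs {0.26, 0.22, 0.58, 0.62} → pass.
OC (methods 1·2): 0.41 vs {0.29, 0.40, 0.45, 0.58} → fail.
OC (methods 1·3): 0.42 vs {0.29, 0.27, 0.45, 0.62} → fail.
OC (methods 2·3): 0.71 vs {0.40, 0.27, 0.58, 0.62} → pass.
2 of 9 fail.

2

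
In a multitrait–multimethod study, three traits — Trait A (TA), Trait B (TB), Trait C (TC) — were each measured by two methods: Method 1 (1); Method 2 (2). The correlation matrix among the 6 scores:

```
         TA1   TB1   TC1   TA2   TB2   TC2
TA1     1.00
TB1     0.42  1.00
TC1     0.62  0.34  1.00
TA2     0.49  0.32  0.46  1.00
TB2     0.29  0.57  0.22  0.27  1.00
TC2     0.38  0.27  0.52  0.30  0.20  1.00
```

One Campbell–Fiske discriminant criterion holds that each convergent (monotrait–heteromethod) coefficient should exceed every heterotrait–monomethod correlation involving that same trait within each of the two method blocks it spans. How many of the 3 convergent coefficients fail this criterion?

Checking each validity diagonal entry against its comparison values:
TA (methods 1·2): 0.49 vs {0.42, 0.27, 0.62, 0.30} → fail.
TB (methods 1·2): 0.57 vs {0.42, 0.27, 0.34, 0.20} → pass.
TC (methods 1·2): 0.52 vs {0.62, 0.30, 0.34, 0.20} → fail.
2 of 3 fail.

2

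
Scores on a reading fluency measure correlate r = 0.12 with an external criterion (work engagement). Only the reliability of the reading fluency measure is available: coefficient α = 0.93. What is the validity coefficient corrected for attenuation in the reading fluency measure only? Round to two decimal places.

0.12

Single correction: r_c = r_obs / √r_xx = 0.12 / √0.93 = 0.12 / 0.9644 ≈ 0.12.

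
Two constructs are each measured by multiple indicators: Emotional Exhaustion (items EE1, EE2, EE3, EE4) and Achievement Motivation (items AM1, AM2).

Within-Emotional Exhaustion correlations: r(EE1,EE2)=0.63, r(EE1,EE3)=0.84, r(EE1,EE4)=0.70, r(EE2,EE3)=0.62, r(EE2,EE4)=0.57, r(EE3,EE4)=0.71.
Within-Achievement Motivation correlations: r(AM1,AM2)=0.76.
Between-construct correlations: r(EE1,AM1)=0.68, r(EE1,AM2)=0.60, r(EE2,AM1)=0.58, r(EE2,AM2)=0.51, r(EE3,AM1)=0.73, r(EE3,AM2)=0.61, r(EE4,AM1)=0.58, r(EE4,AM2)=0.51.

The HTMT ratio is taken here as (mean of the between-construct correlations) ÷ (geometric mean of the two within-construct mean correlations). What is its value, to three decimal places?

Mean heterotrait r = 4.80/8 = 0.6000.
Mean within-EE = 4.07/6 = 0.6783; mean within-AM = 0.76/1 = 0.7600.
Geometric mean = √(0.6783 × 0.7600) = 0.7180.
HTMT = 0.6000 / 0.7180 = 0.836.

0.836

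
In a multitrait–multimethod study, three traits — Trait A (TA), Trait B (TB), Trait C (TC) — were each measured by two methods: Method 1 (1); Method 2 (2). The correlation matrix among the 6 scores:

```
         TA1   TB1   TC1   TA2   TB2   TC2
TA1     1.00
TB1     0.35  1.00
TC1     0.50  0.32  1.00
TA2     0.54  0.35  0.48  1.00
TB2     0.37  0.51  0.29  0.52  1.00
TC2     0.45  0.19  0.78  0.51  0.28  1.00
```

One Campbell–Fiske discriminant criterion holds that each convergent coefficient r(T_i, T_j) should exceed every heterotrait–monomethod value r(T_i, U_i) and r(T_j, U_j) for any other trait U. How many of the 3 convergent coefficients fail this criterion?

Each convergent coefficient versus the relevant comparison correlations:
TA (methods 1·2): 0.54 vs {0.35, 0.52, 0.50, 0.51} → pass.
TB (methods 1·2): 0.51 vs {0.35, 0.52, 0.32, 0.28} → fail.
TC (methods 1·2): 0.78 vs {0.50, 0.51, 0.32, 0.28} → pass.
1 of 3 fail.

1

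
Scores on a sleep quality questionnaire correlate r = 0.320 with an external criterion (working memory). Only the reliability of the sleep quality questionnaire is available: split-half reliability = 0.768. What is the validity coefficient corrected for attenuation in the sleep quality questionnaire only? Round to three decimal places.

Single correction: r_c = r_obs / √r_xx = 0.320 / √0.768 = 0.320 / 0.8764 ≈ 0.365.

0.365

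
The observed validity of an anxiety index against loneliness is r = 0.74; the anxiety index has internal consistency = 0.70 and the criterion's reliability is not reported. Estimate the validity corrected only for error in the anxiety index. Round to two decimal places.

Single correction: r_c = r_obs / √r_xx = 0.74 / √0.70 = 0.74 / 0.8367 ≈ 0.88.

0.88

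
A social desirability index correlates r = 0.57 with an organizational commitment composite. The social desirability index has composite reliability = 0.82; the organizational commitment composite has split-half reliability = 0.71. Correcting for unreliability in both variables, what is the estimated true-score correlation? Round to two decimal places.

r_true = r_obs / √(r_xx · r_yy) = 0.57 / √(0.82 × 0.71) = 0.57 / √0.5822 = 0.57 / 0.7630 ≈ 0.75.

0.75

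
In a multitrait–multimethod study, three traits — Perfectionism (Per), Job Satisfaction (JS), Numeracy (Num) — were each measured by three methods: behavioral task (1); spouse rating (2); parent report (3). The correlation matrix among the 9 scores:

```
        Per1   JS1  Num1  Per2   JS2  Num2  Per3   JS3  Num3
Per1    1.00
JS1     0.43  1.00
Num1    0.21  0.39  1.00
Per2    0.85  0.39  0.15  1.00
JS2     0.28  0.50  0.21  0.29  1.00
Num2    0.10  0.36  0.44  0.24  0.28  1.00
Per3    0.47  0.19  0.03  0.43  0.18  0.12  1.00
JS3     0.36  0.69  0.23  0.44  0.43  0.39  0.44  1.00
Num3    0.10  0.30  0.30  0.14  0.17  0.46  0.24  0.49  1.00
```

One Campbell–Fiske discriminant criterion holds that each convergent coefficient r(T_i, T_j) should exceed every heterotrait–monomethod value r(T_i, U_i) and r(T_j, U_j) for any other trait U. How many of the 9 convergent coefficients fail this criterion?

Checking each validity diagonal entry against its comparison values:
Per (methods 1·2): 0.85 vs {0.43, 0.29, 0.21, 0.24} → pass.
Per (methods 1·3): 0.47 vs {0.43, 0.44, 0.21, 0.24} → pass.
Per (methods 2·3): 0.43 vs {0.29, 0.44, 0.24, 0.24} → fail.
JS (methods 1·2): 0.50 vs {0.43, 0.29, 0.39, 0.28} → pass.
JS (methods 1·3): 0.69 vs {0.43, 0.44, 0.39, 0.49} → pass.
JS (methods 2·3): 0.43 vs {0.29, 0.44, 0.28, 0.49} → fail.
Num (methods 1·2): 0.44 vs {0.21, 0.24, 0.39, 0.28} → pass.
Num (methods 1·3): 0.30 vs {0.21, 0.24, 0.39, 0.49} → fail.
Num (methods 2·3): 0.46 vs {0.24, 0.24, 0.28, 0.49} → fail.
4 of 9 fail.

4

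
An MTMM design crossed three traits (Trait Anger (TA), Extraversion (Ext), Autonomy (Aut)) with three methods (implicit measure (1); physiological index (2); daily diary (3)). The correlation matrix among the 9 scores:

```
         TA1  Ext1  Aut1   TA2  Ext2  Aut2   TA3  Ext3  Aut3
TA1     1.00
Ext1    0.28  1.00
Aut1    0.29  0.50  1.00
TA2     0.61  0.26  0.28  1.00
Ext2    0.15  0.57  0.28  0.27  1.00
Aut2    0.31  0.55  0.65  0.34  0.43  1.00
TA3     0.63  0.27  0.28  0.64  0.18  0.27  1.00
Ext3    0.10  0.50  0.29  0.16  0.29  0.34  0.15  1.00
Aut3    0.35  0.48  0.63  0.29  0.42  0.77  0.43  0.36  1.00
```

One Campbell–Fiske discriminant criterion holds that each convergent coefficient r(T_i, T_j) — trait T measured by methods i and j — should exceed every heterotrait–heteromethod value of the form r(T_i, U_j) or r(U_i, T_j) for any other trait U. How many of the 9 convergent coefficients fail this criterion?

Checking each validity diagonal entry against its comparison values:
TA (methods 1·2): 0.61 vs {0.15, 0.26, 0.31, 0.28} → pass.
TA (methods 1·3): 0.63 vs {0.10, 0.27, 0.35, 0.28} → pass.
TA (methods 2·3): 0.64 vs {0.16, 0.18, 0.29, 0.27} → pass.
Ext (methods 1·2): 0.57 vs {0.26, 0.15, 0.55, 0.28} → pass.
Ext (methods 1·3): 0.50 vs {0.27, 0.10, 0.48, 0.29} → pass.
Ext (methods 2·3): 0.29 vs {0.18, 0.16, 0.42, 0.34} → fail.
Aut (methods 1·2): 0.65 vs {0.28, 0.31, 0.28, 0.55} → pass.
Aut (methods 1·3): 0.63 vs {0.28, 0.35, 0.29, 0.48} → pass.
Aut (methods 2·3): 0.77 vs {0.27, 0.29, 0.34, 0.42} → pass.
1 of 9 fail.

1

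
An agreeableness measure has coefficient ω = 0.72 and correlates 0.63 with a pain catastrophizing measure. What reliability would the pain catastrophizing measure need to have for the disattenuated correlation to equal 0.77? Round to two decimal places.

0.93

r_true = r_obs / √(r_xx · r_yy) ⇒ 0.77 = 0.63 / √(0.72 · r_yy).
√(0.72 · r_yy) = 0.63 / 0.77 = 0.8182; 0.72 · r_yy = 0.6695; r_yy = 0.6695 / 0.72 ≈ 0.93.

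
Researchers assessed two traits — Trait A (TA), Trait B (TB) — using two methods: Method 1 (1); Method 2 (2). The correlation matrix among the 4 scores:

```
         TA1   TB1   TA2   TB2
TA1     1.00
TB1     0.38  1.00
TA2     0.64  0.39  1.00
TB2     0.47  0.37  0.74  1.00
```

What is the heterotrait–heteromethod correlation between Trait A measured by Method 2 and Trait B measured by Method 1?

Different traits and methods: r(TA2, TB1) = 0.39.

0.39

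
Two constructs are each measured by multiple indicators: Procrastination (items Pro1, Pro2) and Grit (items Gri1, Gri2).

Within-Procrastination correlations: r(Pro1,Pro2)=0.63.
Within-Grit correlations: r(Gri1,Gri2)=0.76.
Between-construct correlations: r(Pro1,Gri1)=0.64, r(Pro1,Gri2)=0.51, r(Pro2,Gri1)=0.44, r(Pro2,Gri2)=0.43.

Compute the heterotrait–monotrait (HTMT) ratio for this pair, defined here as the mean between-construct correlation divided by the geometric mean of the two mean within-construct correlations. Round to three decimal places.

0.730

Mean between = 2.02/4 = 0.5050.
Mean within-Pro = 0.63/1 = 0.6300; mean within-Gri = 0.76/1 = 0.7600.
Geometric mean = √(0.6300 × 0.7600) = 0.6920.
HTMT = 0.5050 / 0.6920 = 0.730.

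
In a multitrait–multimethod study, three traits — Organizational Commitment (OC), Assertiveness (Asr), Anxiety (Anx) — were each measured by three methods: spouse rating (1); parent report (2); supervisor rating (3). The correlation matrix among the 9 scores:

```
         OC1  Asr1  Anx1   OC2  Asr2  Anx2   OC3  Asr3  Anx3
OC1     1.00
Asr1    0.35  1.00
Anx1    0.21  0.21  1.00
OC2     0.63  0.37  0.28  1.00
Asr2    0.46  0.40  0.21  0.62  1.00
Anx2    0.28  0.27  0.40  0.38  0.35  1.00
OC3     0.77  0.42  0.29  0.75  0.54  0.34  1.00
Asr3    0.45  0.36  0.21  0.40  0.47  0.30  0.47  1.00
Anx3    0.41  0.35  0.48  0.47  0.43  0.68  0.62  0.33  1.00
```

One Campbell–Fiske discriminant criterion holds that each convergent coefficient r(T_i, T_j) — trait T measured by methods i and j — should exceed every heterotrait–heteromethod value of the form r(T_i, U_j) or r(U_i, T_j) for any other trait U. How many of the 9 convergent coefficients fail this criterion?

Convergent coefficients and their comparison sets:
OC (methods 1·2): 0.63 vs {0.46, 0.37, 0.28, 0.28} → pass.
OC (methods 1·3): 0.77 vs {0.45, 0.42, 0.41, 0.29} → pass.
OC (methods 2·3): 0.75 vs {0.40, 0.54, 0.47, 0.34} → pass.
Asr (methods 1·2): 0.40 vs {0.37, 0.46, 0.27, 0.21} → fail.
Asr (methods 1·3): 0.36 vs {0.42, 0.45, 0.35, 0.21} → fail.
Asr (methods 2·3): 0.47 vs {0.54, 0.40, 0.43, 0.30} → fail.
Anx (methods 1·2): 0.40 vs {0.28, 0.28, 0.21, 0.27} → pass.
Anx (methods 1·3): 0.48 vs {0.29, 0.41, 0.21, 0.35} → pass.
Anx (methods 2·3): 0.68 vs {0.34, 0.47, 0.30, 0.43} → pass.
3 of 9 fail.

3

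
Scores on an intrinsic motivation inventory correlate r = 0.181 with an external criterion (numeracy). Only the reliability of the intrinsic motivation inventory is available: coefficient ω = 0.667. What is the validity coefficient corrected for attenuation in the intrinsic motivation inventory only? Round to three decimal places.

0.222

Single correction: r_c = r_obs / √r_xx = 0.181 / √0.667 = 0.181 / 0.8167 ≈ 0.222.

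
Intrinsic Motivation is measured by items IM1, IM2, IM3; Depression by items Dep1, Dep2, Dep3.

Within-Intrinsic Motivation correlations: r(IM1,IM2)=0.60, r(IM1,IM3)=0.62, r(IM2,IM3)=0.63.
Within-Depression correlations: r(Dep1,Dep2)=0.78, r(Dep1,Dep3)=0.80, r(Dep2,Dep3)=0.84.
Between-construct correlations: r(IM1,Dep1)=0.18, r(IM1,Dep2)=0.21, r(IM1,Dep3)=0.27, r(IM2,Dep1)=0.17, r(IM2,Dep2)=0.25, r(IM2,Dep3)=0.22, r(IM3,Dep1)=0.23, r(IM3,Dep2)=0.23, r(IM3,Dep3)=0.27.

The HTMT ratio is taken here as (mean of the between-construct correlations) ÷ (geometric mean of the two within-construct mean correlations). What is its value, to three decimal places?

0.320

Mean between = 2.03/9 = 0.2256.
Mean within-IM = 1.85/3 = 0.6167; mean within-Dep = 2.42/3 = 0.8067.
Geometric mean = √(0.6167 × 0.8067) = 0.7053.
HTMT = 0.2256 / 0.7053 = 0.320.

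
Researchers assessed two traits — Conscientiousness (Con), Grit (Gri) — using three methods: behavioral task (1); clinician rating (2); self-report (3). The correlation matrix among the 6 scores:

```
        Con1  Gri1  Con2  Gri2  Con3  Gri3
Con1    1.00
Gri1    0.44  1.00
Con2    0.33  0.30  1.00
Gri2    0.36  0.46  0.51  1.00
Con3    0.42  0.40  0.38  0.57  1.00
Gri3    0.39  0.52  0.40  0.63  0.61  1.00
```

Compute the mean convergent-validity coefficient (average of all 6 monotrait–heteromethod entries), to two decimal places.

Convergent values: 0.33, 0.42, 0.38, 0.46, 0.52, 0.63; mean = 2.74/6 = 0.46.

0.46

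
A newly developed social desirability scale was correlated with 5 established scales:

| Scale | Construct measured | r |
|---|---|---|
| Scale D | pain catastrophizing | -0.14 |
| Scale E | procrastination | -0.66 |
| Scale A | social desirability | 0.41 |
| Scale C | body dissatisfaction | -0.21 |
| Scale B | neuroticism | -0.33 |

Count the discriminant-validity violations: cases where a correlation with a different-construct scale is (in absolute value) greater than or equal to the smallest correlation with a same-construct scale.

1

Convergent (same construct = social desirability): Scale A.
Smallest convergent = 0.41. Discriminant |r|: 0.14, 0.66, 0.21, 0.33; count ≥ 0.41 → 1.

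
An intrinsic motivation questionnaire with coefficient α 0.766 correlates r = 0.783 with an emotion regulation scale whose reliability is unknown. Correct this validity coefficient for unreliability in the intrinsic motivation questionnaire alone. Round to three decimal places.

0.895

Single correction: r_c = r_obs / √r_xx = 0.783 / √0.766 = 0.783 / 0.8752 ≈ 0.895.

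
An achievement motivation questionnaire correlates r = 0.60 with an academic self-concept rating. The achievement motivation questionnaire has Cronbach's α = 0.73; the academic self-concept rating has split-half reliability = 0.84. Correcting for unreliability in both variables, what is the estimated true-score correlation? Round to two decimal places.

0.77

r_true = r_obs / √(r_xx · r_yy) = 0.60 / √(0.73 × 0.84) = 0.60 / √0.6132 = 0.60 / 0.7831 ≈ 0.77.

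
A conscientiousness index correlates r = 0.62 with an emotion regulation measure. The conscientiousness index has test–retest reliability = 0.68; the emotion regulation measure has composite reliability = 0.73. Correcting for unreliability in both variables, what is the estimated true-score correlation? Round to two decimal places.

0.88

r_true = r_obs / √(r_xx · r_yy) = 0.62 / √(0.68 × 0.73) = 0.62 / √0.4964 = 0.62 / 0.7046 ≈ 0.88.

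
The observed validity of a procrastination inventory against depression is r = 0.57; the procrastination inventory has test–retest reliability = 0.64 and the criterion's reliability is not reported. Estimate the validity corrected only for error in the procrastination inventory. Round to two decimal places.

Single correction: r_c = r_obs / √r_xx = 0.57 / √0.64 = 0.57 / 0.8000 ≈ 0.71.

0.71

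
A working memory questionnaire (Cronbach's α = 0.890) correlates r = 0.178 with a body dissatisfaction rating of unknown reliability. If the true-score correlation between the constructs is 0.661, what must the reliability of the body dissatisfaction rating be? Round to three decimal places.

0.081

r_true = r_obs / √(r_xx · r_yy) ⇒ 0.661 = 0.178 / √(0.890 · r_yy).
√(0.890 · r_yy) = 0.178 / 0.661 = 0.2693; 0.890 · r_yy = 0.0725; r_yy = 0.0725 / 0.890 ≈ 0.081.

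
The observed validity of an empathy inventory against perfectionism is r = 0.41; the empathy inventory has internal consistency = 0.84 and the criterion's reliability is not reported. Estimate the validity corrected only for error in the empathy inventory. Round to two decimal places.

Single correction: r_c = r_obs / √r_xx = 0.41 / √0.84 = 0.41 / 0.9165 ≈ 0.45.

0.45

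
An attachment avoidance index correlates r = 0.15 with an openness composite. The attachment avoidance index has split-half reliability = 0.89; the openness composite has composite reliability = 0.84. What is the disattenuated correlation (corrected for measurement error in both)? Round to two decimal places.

r_true = r_obs / √(r_xx · r_yy) = 0.15 / √(0.89 × 0.84) = 0.15 / √0.7476 = 0.15 / 0.8646 ≈ 0.17.

0.17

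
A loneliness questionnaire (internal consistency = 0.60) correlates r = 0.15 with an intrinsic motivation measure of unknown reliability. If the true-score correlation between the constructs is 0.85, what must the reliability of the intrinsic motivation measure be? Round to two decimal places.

r_true = r_obs / √(r_xx · r_yy) ⇒ 0.85 = 0.15 / √(0.60 · r_yy).
√(0.60 · r_yy) = 0.15 / 0.85 = 0.1765; 0.60 · r_yy = 0.0312; r_yy = 0.0312 / 0.60 ≈ 0.05.

0.05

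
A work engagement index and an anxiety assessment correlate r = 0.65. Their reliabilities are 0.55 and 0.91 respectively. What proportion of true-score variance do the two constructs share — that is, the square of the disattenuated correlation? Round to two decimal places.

Disattenuated r = 0.65 / √(0.55 × 0.91) = 0.65 / 0.7075 = 0.9187.
Shared true-score variance = 0.9187² = 0.8440 ≈ 0.84.

0.84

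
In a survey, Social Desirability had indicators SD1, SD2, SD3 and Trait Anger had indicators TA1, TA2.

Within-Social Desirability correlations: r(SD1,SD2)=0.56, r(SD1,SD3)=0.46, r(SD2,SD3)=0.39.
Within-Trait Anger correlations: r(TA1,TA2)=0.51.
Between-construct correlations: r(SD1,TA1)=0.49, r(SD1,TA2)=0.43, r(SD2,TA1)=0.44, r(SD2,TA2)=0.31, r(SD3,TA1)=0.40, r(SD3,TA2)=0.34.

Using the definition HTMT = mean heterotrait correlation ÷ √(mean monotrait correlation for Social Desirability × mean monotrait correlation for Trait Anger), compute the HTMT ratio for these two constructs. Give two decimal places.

0.82

Between-construct mean = 2.41/6 = 0.4017.
Mean within-SD = 1.41/3 = 0.4700; mean within-TA = 0.51/1 = 0.5100.
Geometric mean = √(0.4700 × 0.5100) = 0.4896.
HTMT = 0.4017 / 0.4896 = 0.82.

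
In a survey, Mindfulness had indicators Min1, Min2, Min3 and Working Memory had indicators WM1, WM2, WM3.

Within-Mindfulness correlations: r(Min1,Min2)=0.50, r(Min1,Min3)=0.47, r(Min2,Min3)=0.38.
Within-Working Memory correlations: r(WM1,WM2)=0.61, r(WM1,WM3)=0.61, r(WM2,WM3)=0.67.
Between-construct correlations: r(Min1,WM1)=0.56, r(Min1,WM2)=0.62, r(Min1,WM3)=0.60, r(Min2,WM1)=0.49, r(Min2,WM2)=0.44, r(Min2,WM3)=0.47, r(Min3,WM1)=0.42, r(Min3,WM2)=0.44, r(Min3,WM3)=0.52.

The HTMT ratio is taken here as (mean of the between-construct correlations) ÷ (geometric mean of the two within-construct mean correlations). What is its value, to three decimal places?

Mean between = 4.56/9 = 0.5067.
Mean within-Min = 1.35/3 = 0.4500; mean within-WM = 1.89/3 = 0.6300.
Geometric mean = √(0.4500 × 0.6300) = 0.5324.
HTMT = 0.5067 / 0.5324 = 0.952.

0.952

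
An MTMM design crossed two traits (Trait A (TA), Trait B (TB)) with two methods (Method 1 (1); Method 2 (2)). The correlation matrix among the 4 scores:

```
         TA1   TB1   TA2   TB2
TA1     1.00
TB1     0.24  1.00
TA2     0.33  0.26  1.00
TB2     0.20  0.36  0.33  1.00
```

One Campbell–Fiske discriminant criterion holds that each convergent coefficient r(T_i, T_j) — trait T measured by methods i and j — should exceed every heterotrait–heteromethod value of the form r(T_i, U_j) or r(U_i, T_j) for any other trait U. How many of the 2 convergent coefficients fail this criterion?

Checking each validity diagonal entry against its comparison values:
TA (methods 1·2): 0.33 vs {0.20, 0.26} → pass.
TB (methods 1·2): 0.36 vs {0.26, 0.20} → pass.
0 of 2 fail.

0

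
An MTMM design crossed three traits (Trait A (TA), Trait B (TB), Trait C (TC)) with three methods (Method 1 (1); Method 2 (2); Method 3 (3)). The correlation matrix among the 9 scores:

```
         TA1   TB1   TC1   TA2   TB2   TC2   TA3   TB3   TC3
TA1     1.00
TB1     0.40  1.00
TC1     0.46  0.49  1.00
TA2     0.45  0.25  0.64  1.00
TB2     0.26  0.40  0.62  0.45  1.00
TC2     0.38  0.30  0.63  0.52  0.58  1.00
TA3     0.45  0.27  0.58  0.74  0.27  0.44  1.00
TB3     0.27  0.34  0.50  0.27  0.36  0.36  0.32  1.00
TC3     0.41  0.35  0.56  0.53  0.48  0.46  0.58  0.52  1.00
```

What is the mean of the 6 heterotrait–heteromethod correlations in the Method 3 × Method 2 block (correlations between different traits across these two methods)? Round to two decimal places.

HTHM values (method 3 × method 2): 0.27, 0.44, 0.27, 0.36, 0.53, 0.48; mean = 2.35/6 = 0.39.

0.39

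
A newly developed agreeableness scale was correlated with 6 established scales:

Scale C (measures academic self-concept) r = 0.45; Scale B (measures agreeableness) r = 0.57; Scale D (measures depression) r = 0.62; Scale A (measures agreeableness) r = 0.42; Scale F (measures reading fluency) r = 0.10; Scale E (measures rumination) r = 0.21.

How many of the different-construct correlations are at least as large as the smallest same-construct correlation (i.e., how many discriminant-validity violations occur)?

2

Convergent (same construct = agreeableness): Scale B, Scale A.
Smallest convergent = 0.42. Discriminant values: 0.45, 0.62, 0.10, 0.21; count ≥ 0.42 → 2.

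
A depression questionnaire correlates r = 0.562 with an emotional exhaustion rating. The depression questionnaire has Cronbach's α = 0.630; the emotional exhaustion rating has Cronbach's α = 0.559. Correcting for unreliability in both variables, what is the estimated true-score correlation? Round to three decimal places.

0.947

r_true = r_obs / √(r_xx · r_yy) = 0.562 / √(0.630 × 0.559) = 0.562 / √0.352170 = 0.562 / 0.5934 ≈ 0.947.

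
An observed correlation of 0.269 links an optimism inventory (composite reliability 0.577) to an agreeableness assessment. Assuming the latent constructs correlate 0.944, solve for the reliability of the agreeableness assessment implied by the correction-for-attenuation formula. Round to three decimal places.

r_true = r_obs / √(r_xx · r_yy) ⇒ 0.944 = 0.269 / √(0.577 · r_yy).
√(0.577 · r_yy) = 0.269 / 0.944 = 0.2850; 0.577 · r_yy = 0.0812; r_yy = 0.0812 / 0.577 ≈ 0.141.

0.141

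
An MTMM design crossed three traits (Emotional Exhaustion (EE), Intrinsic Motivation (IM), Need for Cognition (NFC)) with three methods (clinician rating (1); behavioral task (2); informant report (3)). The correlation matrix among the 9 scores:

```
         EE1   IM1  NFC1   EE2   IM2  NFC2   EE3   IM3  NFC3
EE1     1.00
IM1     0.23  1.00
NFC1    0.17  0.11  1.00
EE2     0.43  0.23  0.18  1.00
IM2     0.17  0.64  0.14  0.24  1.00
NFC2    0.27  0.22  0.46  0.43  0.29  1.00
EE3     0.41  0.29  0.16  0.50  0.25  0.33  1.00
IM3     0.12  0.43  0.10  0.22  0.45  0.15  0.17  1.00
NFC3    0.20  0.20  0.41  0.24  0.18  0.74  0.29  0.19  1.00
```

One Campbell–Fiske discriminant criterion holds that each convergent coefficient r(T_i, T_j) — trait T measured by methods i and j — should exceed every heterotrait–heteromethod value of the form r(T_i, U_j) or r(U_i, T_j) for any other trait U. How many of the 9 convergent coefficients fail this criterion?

0

Checking each validity diagonal entry against its comparison values:
EE (methods 1·2): 0.43 vs {0.17, 0.23, 0.27, 0.18} → pass.
EE (methods 1·3): 0.41 vs {0.12, 0.29, 0.20, 0.16} → pass.
EE (methods 2·3): 0.50 vs {0.22, 0.25, 0.24, 0.33} → pass.
IM (methods 1·2): 0.64 vs {0.23, 0.17, 0.22, 0.14} → pass.
IM (methods 1·3): 0.43 vs {0.29, 0.12, 0.20, 0.10} → pass.
IM (methods 2·3): 0.45 vs {0.25, 0.22, 0.18, 0.15} → pass.
NFC (methods 1·2): 0.46 vs {0.18, 0.27, 0.14, 0.22} → pass.
NFC (methods 1·3): 0.41 vs {0.16, 0.20, 0.10, 0.20} → pass.
NFC (methods 2·3): 0.74 vs {0.33, 0.24, 0.15, 0.18} → pass.
0 of 9 fail.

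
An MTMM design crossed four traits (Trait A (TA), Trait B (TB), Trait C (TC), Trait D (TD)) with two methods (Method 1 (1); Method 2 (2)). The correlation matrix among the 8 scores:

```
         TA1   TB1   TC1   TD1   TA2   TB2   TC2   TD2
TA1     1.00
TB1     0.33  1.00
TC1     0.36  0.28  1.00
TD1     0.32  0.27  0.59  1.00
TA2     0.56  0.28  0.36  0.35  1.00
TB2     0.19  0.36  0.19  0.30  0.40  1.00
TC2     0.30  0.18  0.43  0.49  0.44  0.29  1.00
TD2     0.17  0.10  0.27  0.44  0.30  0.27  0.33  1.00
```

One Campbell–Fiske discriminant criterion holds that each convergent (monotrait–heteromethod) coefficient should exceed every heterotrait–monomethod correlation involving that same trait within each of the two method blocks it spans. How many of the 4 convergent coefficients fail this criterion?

3

Convergent coefficients and their comparison sets:
TA (methods 1·2): 0.56 vs {0.33, 0.40, 0.36, 0.44, 0.32, 0.30} → pass.
TB (methods 1·2): 0.36 vs {0.33, 0.40, 0.28, 0.29, 0.27, 0.27} → fail.
TC (methods 1·2): 0.43 vs {0.36, 0.44, 0.28, 0.29, 0.59, 0.33} → fail.
TD (methods 1·2): 0.44 vs {0.32, 0.30, 0.27, 0.27, 0.59, 0.33} → fail.
3 of 4 fail.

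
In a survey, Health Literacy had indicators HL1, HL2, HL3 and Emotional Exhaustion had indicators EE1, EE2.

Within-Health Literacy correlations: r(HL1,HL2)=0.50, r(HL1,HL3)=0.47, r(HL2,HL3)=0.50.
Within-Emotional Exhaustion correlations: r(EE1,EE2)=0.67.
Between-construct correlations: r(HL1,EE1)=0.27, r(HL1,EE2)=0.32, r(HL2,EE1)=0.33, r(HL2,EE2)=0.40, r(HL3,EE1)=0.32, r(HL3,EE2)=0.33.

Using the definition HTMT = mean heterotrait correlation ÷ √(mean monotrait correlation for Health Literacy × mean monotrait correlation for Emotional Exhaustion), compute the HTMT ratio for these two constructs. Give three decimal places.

0.573

Mean heterotrait r = 1.97/6 = 0.3283.
Mean within-HL = 1.47/3 = 0.4900; mean within-EE = 0.67/1 = 0.6700.
Geometric mean = √(0.4900 × 0.6700) = 0.5730.
HTMT = 0.3283 / 0.5730 = 0.573.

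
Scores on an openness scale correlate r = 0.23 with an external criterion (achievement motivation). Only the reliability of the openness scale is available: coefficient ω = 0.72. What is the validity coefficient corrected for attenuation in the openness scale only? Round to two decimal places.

0.27

Single correction: r_c = r_obs / √r_xx = 0.23 / √0.72 = 0.23 / 0.8485 ≈ 0.27.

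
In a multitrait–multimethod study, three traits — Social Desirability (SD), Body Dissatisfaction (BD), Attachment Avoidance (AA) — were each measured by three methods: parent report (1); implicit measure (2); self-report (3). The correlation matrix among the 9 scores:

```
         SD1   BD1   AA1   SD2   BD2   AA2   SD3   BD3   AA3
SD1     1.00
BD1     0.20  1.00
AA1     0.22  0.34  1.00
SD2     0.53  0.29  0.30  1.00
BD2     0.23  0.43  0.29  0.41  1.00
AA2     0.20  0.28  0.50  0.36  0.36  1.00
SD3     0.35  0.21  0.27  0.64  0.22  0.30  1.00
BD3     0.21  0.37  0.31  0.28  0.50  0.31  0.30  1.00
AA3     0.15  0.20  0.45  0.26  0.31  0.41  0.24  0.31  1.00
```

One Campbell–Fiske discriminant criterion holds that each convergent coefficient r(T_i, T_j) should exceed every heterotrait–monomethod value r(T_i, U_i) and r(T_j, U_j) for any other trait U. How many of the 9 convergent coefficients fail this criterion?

Checking each validity diagonal entry against its comparison values:
SD (methods 1·2): 0.53 vs {0.20, 0.41, 0.22, 0.36} → pass.
SD (methods 1·3): 0.35 vs {0.20, 0.30, 0.22, 0.24} → pass.
SD (methods 2·3): 0.64 vs {0.41, 0.30, 0.36, 0.24} → pass.
BD (methods 1·2): 0.43 vs {0.20, 0.41, 0.34, 0.36} → pass.
BD (methods 1·3): 0.37 vs {0.20, 0.30, 0.34, 0.31} → pass.
BD (methods 2·3): 0.50 vs {0.41, 0.30, 0.36, 0.31} → pass.
AA (methods 1·2): 0.50 vs {0.22, 0.36, 0.34, 0.36} → pass.
AA (methods 1·3): 0.45 vs {0.22, 0.24, 0.34, 0.31} → pass.
AA (methods 2·3): 0.41 vs {0.36, 0.24, 0.36, 0.31} → pass.
0 of 9 fail.

0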